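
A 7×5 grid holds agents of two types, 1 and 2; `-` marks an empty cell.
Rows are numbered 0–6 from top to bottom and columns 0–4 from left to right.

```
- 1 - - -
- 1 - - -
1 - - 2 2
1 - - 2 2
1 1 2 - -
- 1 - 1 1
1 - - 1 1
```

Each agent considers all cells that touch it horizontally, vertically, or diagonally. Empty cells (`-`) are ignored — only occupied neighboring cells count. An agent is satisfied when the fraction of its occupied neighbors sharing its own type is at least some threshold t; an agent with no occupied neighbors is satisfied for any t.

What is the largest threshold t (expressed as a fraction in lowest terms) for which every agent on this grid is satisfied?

(0,1)1 1/1
(1,1)1 2/2
(2,0)1 2/2
(2,3)2 3/3
(2,4)2 3/3
(3,0)1 3/3
(3,3)2 4/4
(3,4)2 3/3
(4,0)1 3/3
(4,1)1 3/4
(4,2)2 1/4
(5,1)1 3/4
(5,3)1 3/4
(5,4)1 3/3
(6,0)1 1/1
(6,3)1 3/3
(6,4)1 3/3
The smallest same-type fraction is 1/4 at (4,2), which reduces to 1/4. Any threshold above that leaves this agent unsatisfied.

1/4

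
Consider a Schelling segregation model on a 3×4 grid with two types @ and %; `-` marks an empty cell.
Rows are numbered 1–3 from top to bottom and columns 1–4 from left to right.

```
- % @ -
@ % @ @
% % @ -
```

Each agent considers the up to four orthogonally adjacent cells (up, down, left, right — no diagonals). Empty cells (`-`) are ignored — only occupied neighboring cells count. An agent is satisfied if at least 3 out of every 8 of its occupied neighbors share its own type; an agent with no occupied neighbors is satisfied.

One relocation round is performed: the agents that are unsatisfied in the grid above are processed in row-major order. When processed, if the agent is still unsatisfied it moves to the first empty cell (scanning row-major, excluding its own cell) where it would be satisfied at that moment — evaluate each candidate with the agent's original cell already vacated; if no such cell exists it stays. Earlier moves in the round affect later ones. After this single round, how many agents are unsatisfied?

0

Initially unsatisfied (in order): (2,1).
  (2,1) → (1,4).
Resulting grid:
- % @ @
- % @ @
% % @ -
All satisfied now.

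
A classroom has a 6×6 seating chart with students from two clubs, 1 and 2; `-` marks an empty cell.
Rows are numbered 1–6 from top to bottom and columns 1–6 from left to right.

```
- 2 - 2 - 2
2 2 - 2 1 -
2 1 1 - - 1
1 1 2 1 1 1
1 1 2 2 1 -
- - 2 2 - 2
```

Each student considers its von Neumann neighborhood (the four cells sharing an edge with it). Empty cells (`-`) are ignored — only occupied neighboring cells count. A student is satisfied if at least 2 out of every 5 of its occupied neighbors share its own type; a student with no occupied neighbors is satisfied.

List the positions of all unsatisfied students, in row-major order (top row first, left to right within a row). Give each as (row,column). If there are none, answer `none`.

Row 1: (1,2)2 1/1 ✓ · (1,4)2 1/1 ✓ · (1,6)2 0/0 ✓
Row 2: (2,1)2 2/2 ✓ · (2,2)2 2/3 ✓ · (2,4)2 1/2 ✓ · (2,5)1 0/1 ✗
Row 3: (3,1)2 1/3 ✗ · (3,2)1 2/4 ✓ · (3,3)1 1/2 ✓ · (3,6)1 1/1 ✓
Row 4: (4,1)1 2/3 ✓ · (4,2)1 3/4 ✓ · (4,3)2 1/4 ✗ · (4,4)1 1/3 ✗ · (4,5)1 3/3 ✓ · (4,6)1 2/2 ✓
Row 5: (5,1)1 2/2 ✓ · (5,2)1 2/3 ✓ · (5,3)2 3/4 ✓ · (5,4)2 2/4 ✓ · (5,5)1 1/2 ✓
Row 6: (6,3)2 2/2 ✓ · (6,4)2 2/2 ✓ · (6,6)2 0/0 ✓

(2,5), (3,1), (4,3), (4,4)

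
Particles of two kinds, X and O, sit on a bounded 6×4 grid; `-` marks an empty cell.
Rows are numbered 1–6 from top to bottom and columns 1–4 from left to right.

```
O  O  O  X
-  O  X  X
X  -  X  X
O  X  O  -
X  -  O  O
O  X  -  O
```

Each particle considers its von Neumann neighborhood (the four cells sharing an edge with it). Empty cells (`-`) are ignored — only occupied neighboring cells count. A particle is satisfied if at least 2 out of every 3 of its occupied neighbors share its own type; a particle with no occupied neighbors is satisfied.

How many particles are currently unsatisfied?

(1,1)O 1/1 ok
(1,2)O 3/3 ok
(1,3)O 1/3 unhappy
(1,4)X 1/2 unhappy
(2,2)O 1/2 unhappy
(2,3)X 2/4 unhappy
(2,4)X 3/3 ok
(3,1)X 0/1 unhappy
(3,3)X 2/3 ok
(3,4)X 2/2 ok
(4,1)O 0/3 unhappy
(4,2)X 0/2 unhappy
(4,3)O 1/3 unhappy
(5,1)X 0/2 unhappy
(5,3)O 2/2 ok
(5,4)O 2/2 ok
(6,1)O 0/2 unhappy
(6,2)X 0/1 unhappy
(6,4)O 1/1 ok
Unsatisfied: (1,3), (1,4), (2,2), (2,3), (3,1), (4,1), (4,2), (4,3), (5,1), (6,1), (6,2) — 11 in total.

11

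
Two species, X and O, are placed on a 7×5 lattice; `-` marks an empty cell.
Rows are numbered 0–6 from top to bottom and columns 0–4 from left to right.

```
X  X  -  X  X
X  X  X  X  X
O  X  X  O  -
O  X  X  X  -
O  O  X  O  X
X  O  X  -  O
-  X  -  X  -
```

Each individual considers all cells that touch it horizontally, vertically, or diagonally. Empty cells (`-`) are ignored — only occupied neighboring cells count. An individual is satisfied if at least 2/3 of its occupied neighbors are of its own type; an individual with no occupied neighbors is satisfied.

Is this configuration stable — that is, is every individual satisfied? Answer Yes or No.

No

Row 0: (0,0)X 3/3 ok · (0,1)X 4/4 ok · (0,3)X 4/4 ok · (0,4)X 3/3 ok
Row 1: (1,0)X 4/5 ok · (1,1)X 6/7 ok · (1,2)X 6/7 ok · (1,3)X 5/6 ok · (1,4)X 3/4 ok
Row 2: (2,0)O 1/5 unhappy · (2,1)X 6/8 ok · (2,2)X 7/8 ok · (2,3)O 0/6 unhappy
Row 3: (3,0)O 3/5 unhappy · (3,1)X 4/8 unhappy · (3,2)X 5/8 unhappy · (3,3)X 4/6 ok
Row 4: (4,0)O 3/5 unhappy · (4,1)O 3/8 unhappy · (4,2)X 4/7 unhappy · (4,3)O 1/6 unhappy · (4,4)X 1/3 unhappy
Row 5: (5,0)X 1/4 unhappy · (5,1)O 2/6 unhappy · (5,2)X 3/6 unhappy · (5,4)O 1/3 unhappy
Row 6: (6,1)X 2/3 ok · (6,3)X 1/2 unhappy
For instance (2,0) has only 1/5 same-type neighbors, below 2/3.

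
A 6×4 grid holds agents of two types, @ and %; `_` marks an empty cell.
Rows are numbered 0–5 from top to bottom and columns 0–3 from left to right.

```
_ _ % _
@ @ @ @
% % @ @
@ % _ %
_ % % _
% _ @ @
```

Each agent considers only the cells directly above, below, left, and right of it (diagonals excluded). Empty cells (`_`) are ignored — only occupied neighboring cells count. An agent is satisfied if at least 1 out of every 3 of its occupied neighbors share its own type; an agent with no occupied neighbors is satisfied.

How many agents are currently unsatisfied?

Row 0: (0,2)% 0/1 unhappy
Row 1: (1,0)@ 1/2 ok · (1,1)@ 2/3 ok · (1,2)@ 3/4 ok · (1,3)@ 2/2 ok
Row 2: (2,0)% 1/3 ok · (2,1)% 2/4 ok · (2,2)@ 2/3 ok · (2,3)@ 2/3 ok
Row 3: (3,0)@ 0/2 unhappy · (3,1)% 2/3 ok · (3,3)% 0/1 unhappy
Row 4: (4,1)% 2/2 ok · (4,2)% 1/2 ok
Row 5: (5,0)% 0/0 ok · (5,2)@ 1/2 ok · (5,3)@ 1/1 ok
Unsatisfied: (0,2), (3,0), (3,3) — 3 in total.

3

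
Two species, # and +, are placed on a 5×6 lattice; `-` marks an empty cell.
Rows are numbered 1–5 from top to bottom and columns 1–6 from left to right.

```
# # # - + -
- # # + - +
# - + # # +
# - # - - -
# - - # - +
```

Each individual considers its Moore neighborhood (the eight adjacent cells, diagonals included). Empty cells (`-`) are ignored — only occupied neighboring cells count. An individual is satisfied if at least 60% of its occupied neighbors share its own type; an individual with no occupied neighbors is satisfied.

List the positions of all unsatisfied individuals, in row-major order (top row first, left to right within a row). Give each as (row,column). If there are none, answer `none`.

(2,4), (3,3), (3,5), (3,6)

Row 1: (1,1)# 2/2 satisfied · (1,2)# 4/4 satisfied · (1,3)# 3/4 satisfied · (1,5)+ 2/2 satisfied
Row 2: (2,2)# 5/6 satisfied · (2,3)# 4/6 satisfied · (2,4)+ 2/6 not · (2,6)+ 2/3 satisfied
Row 3: (3,1)# 2/2 satisfied · (3,3)+ 1/5 not · (3,4)# 3/5 satisfied · (3,5)# 1/4 not · (3,6)+ 1/2 not
Row 4: (4,1)# 2/2 satisfied · (4,3)# 2/3 satisfied
Row 5: (5,1)# 1/1 satisfied · (5,4)# 1/1 satisfied · (5,6)+ 0/0 satisfied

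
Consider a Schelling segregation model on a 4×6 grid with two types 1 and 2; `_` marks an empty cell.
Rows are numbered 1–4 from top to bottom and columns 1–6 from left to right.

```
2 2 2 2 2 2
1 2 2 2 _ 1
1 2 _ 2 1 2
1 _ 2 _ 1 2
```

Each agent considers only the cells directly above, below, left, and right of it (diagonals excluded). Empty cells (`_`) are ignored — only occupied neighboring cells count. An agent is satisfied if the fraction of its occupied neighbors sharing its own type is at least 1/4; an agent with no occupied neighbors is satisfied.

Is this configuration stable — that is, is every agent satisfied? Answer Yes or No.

No

Row 1: (1,1)2 1/2 ok · (1,2)2 3/3 ok · (1,3)2 3/3 ok · (1,4)2 3/3 ok · (1,5)2 2/2 ok · (1,6)2 1/2 ok
Row 2: (2,1)1 1/3 ok · (2,2)2 3/4 ok · (2,3)2 3/3 ok · (2,4)2 3/3 ok · (2,6)1 0/2 unhappy
Row 3: (3,1)1 2/3 ok · (3,2)2 1/2 ok · (3,4)2 1/2 ok · (3,5)1 1/3 ok · (3,6)2 1/3 ok
Row 4: (4,1)1 1/1 ok · (4,3)2 0/0 ok · (4,5)1 1/2 ok · (4,6)2 1/2 ok
For instance (2,6) has only 0/2 same-type neighbors, below 1/4.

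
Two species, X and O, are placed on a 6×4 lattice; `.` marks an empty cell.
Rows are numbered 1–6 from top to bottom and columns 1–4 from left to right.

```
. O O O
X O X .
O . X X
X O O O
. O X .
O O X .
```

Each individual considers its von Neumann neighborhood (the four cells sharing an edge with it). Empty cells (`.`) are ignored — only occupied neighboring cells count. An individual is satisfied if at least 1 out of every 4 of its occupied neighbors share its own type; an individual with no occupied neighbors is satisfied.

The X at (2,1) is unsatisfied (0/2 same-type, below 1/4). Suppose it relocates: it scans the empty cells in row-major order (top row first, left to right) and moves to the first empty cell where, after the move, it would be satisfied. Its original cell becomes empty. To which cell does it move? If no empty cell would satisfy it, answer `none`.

Vacating (2,1). Empty cells in order:
  (1,1): 0/1 same-type → still unsatisfied.
  (2,4): 2/3 same-type → satisfied — stop here.

(2,4)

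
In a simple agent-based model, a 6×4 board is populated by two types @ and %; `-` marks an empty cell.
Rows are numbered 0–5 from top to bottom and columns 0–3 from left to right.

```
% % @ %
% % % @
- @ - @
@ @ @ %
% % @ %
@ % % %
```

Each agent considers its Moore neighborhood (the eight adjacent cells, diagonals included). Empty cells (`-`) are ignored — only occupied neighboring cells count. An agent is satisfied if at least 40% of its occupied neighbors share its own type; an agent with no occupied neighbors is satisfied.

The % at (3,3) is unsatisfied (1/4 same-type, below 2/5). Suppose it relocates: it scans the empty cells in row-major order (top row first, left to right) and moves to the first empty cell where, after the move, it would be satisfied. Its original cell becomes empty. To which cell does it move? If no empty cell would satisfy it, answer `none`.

Vacating (3,3). Empty cells in order:
  (2,0): 2/5 same-type → satisfied — stop here.

(2,0)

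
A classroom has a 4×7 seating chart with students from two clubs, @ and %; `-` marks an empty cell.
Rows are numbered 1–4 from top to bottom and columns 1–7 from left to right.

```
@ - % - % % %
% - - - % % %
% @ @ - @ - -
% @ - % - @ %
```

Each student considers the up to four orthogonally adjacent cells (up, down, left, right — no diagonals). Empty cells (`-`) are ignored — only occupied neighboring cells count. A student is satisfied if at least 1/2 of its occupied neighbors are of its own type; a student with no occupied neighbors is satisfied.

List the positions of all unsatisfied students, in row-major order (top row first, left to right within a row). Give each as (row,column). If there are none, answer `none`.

Row 1: (1,1)@ 0/1 unhappy · (1,3)% 0/0 ok · (1,5)% 2/2 ok · (1,6)% 3/3 ok · (1,7)% 2/2 ok
Row 2: (2,1)% 1/2 ok · (2,5)% 2/3 ok · (2,6)% 3/3 ok · (2,7)% 2/2 ok
Row 3: (3,1)% 2/3 ok · (3,2)@ 2/3 ok · (3,3)@ 1/1 ok · (3,5)@ 0/1 unhappy
Row 4: (4,1)% 1/2 ok · (4,2)@ 1/2 ok · (4,4)% 0/0 ok · (4,6)@ 0/1 unhappy · (4,7)% 0/1 unhappy

(1,1), (3,5), (4,6), (4,7)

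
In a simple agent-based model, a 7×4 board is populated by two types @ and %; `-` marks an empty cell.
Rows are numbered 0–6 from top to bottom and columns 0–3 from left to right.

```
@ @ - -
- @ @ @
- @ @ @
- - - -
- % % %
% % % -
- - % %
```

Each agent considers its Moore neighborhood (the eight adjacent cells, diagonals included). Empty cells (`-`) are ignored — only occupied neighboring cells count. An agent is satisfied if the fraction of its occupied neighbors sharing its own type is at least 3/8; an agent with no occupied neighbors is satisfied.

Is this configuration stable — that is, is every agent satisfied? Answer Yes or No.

Yes

(0,0)@ 2/2 ok
(0,1)@ 3/3 ok
(1,1)@ 5/5 ok
(1,2)@ 6/6 ok
(1,3)@ 3/3 ok
(2,1)@ 3/3 ok
(2,2)@ 5/5 ok
(2,3)@ 3/3 ok
(4,1)% 4/4 ok
(4,2)% 4/4 ok
(4,3)% 2/2 ok
(5,0)% 2/2 ok
(5,1)% 5/5 ok
(5,2)% 6/6 ok
(6,2)% 3/3 ok
(6,3)% 2/2 ok
All meet the threshold, so the configuration is stable.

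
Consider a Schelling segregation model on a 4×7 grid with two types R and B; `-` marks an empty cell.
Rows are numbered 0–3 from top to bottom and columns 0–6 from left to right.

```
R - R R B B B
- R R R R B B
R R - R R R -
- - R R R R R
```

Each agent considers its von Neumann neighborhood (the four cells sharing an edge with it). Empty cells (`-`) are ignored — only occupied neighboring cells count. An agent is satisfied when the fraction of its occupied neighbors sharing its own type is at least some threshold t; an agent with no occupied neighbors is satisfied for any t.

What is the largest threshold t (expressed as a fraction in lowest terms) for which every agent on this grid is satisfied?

1/3

(0,0)R — no occupied neighbors
(0,2)R 2/2
(0,3)R 2/3
(0,4)B 1/3
(0,5)B 3/3
(0,6)B 2/2
(1,1)R 2/2
(1,2)R 3/3
(1,3)R 4/4
(1,4)R 2/4
(1,5)B 2/4
(1,6)B 2/2
(2,0)R 1/1
(2,1)R 2/2
(2,3)R 3/3
(2,4)R 4/4
(2,5)R 2/3
(3,2)R 1/1
(3,3)R 3/3
(3,4)R 3/3
(3,5)R 3/3
(3,6)R 1/1
The smallest same-type fraction is 1/3 at (0,4), which reduces to 1/3. Any threshold above that leaves this agent unsatisfied.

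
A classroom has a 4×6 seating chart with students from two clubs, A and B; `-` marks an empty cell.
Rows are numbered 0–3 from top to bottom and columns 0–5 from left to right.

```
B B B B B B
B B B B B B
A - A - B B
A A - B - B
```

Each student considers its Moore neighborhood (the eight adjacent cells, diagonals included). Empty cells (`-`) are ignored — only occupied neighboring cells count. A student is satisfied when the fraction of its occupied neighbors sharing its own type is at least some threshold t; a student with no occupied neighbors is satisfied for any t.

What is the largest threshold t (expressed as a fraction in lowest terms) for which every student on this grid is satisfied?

Row 0: (0,0)B 3/3 · (0,1)B 5/5 · (0,2)B 5/5 · (0,3)B 5/5 · (0,4)B 5/5 · (0,5)B 3/3
Row 1: (1,0)B 3/4 · (1,1)B 5/7 · (1,2)B 5/6 · (1,3)B 6/7 · (1,4)B 7/7 · (1,5)B 5/5
Row 2: (2,0)A 2/4 · (2,2)A 1/5 · (2,4)B 6/6 · (2,5)B 4/4
Row 3: (3,0)A 2/2 · (3,1)A 3/3 · (3,3)B 1/2 · (3,5)B 2/2
The smallest same-type fraction is 1/5 at (2,2), which reduces to 1/5. Any threshold above that leaves this student unsatisfied.

1/5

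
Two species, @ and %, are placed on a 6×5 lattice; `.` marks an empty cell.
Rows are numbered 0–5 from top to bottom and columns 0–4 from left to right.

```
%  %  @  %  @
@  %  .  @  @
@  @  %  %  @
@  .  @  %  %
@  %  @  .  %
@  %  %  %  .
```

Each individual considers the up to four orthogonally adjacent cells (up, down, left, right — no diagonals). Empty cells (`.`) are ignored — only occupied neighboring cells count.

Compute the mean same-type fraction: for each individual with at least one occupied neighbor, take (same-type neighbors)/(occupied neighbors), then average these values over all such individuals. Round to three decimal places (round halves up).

0.538

(0,0)% 1/2
(0,1)% 2/3
(0,2)@ 0/2
(0,3)% 0/3
(0,4)@ 1/2
(1,0)@ 1/3
(1,1)% 1/3
(1,3)@ 1/3
(1,4)@ 3/3
(2,0)@ 3/3
(2,1)@ 1/3
(2,2)% 1/3
(2,3)% 2/4
(2,4)@ 1/3
(3,0)@ 2/2
(3,2)@ 1/3
(3,3)% 2/3
(3,4)% 2/3
(4,0)@ 2/3
(4,1)% 1/3
(4,2)@ 1/3
(4,4)% 1/1
(5,0)@ 1/2
(5,1)% 2/3
(5,2)% 2/3
(5,3)% 1/1
Sum over 26 individuals: 1/2 + 2/3 + 0/2 + 0/3 + 1/2 + 1/3 + 1/3 + 1/3 + 3/3 + 3/3 + 1/3 + 1/3 + 2/4 + 1/3 + 2/2 + 1/3 + 2/3 + 2/3 + 2/3 + 1/3 + 1/3 + 1/1 + 1/2 + 2/3 + 2/3 + 1/1 = 14; mean = 14 ÷ 26 = 7/13 = 0.538461… → 0.538.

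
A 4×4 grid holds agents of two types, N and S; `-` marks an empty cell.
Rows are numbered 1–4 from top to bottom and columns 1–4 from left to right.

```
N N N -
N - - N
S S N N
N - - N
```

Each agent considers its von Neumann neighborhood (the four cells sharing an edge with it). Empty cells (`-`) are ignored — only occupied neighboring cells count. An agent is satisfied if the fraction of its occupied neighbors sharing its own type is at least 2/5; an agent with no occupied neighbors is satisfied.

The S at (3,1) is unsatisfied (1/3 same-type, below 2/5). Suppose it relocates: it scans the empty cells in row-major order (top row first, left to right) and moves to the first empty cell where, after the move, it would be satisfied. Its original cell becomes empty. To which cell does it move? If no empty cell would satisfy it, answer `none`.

Vacating (3,1). Empty cells in order:
  (1,4): 0/2 same-type → still unsatisfied.
  (2,2): 1/3 same-type → still unsatisfied.
  (2,3): 0/3 same-type → still unsatisfied.
  (4,2): 1/2 same-type → satisfied — stop here.

(4,2)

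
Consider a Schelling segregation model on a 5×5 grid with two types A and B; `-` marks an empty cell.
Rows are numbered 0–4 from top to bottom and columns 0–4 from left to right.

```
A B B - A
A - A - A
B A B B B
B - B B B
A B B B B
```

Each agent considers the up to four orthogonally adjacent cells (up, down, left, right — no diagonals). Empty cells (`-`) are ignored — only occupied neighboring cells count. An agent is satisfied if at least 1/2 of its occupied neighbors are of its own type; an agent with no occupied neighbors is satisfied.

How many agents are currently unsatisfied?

4

Row 0: (0,0)A 1/2 ✓ · (0,1)B 1/2 ✓ · (0,2)B 1/2 ✓ · (0,4)A 1/1 ✓
Row 1: (1,0)A 1/2 ✓ · (1,2)A 0/2 ✗ · (1,4)A 1/2 ✓
Row 2: (2,0)B 1/3 ✗ · (2,1)A 0/2 ✗ · (2,2)B 2/4 ✓ · (2,3)B 3/3 ✓ · (2,4)B 2/3 ✓
Row 3: (3,0)B 1/2 ✓ · (3,2)B 3/3 ✓ · (3,3)B 4/4 ✓ · (3,4)B 3/3 ✓
Row 4: (4,0)A 0/2 ✗ · (4,1)B 1/2 ✓ · (4,2)B 3/3 ✓ · (4,3)B 3/3 ✓ · (4,4)B 2/2 ✓
Unsatisfied: (1,2), (2,0), (2,1), (4,0) — 4 in total.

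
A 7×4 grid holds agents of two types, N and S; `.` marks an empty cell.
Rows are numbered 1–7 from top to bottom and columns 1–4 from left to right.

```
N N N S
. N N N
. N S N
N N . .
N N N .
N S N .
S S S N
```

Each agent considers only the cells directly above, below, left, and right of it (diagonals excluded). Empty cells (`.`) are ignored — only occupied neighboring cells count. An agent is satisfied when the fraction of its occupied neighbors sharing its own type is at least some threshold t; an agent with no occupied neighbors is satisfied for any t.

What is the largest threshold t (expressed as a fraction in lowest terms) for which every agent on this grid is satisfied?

0/1

(1,1)N 1/1
(1,2)N 3/3
(1,3)N 2/3
(1,4)S 0/2
(2,2)N 3/3
(2,3)N 3/4
(2,4)N 2/3
(3,2)N 2/3
(3,3)S 0/3
(3,4)N 1/2
(4,1)N 2/2
(4,2)N 3/3
(5,1)N 3/3
(5,2)N 3/4
(5,3)N 2/2
(6,1)N 1/3
(6,2)S 1/4
(6,3)N 1/3
(7,1)S 1/2
(7,2)S 3/3
(7,3)S 1/3
(7,4)N 0/1
The smallest same-type fraction is 0/2 at (1,4), which reduces to 0/1. Any threshold above that leaves this agent unsatisfied.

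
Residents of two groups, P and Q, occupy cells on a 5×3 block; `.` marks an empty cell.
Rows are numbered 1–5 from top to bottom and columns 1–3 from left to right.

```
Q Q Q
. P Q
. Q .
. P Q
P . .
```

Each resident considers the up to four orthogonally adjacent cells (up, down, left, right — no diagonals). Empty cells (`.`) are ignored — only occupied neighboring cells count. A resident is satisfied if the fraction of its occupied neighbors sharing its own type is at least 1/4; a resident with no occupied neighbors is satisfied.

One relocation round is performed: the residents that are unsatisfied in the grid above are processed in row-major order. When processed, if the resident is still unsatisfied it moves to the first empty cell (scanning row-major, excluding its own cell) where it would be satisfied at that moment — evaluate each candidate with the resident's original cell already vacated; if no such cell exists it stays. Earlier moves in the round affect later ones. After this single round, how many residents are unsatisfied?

0

Initially unsatisfied (in order): (2,2), (3,2), (4,2), (4,3).
  (2,2) → (4,1).
  (3,2) → (2,1).
  (4,2): now satisfied by earlier moves; stays.
  (4,3) → (2,2).
Resulting grid:
Q Q Q
Q Q Q
. . .
P P .
P . .
All satisfied now.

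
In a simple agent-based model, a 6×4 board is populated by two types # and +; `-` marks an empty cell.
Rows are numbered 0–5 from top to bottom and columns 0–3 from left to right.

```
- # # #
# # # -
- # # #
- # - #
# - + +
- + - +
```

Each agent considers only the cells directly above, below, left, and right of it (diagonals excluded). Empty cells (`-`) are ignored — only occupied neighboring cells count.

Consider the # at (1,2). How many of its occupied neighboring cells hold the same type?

3

Occupied neighbors of (1,2): (0,2)=#, (2,2)=#, (1,1)=#.
Same type (#): 3 of 3.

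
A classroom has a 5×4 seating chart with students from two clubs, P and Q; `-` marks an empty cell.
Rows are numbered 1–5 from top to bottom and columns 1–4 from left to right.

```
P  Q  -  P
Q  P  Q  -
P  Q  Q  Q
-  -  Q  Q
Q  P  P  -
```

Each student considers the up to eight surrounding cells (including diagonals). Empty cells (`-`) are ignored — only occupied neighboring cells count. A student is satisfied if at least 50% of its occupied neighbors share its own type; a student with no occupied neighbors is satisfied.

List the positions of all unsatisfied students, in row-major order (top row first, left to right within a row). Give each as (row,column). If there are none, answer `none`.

Row 1: (1,1)P 1/3 not · (1,2)Q 2/4 satisfied · (1,4)P 0/1 not
Row 2: (2,1)Q 2/5 not · (2,2)P 2/7 not · (2,3)Q 4/6 satisfied
Row 3: (3,1)P 1/3 not · (3,2)Q 4/6 satisfied · (3,3)Q 5/6 satisfied · (3,4)Q 4/4 satisfied
Row 4: (4,3)Q 4/6 satisfied · (4,4)Q 3/4 satisfied
Row 5: (5,1)Q 0/1 not · (5,2)P 1/3 not · (5,3)P 1/3 not

(1,1), (1,4), (2,1), (2,2), (3,1), (5,1), (5,2), (5,3)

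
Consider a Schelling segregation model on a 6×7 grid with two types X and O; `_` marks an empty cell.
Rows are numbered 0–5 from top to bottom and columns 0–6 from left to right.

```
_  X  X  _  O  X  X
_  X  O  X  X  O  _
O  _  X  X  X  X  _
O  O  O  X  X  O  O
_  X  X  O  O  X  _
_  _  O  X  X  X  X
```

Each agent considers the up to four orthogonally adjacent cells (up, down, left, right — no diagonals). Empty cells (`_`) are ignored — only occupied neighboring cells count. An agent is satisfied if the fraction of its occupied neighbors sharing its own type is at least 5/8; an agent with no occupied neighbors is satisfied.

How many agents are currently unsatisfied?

20

(0,1)X 2/2 ✓
(0,2)X 1/2 ✗
(0,4)O 0/2 ✗
(0,5)X 1/3 ✗
(0,6)X 1/1 ✓
(1,1)X 1/2 ✗
(1,2)O 0/4 ✗
(1,3)X 2/3 ✓
(1,4)X 2/4 ✗
(1,5)O 0/3 ✗
(2,0)O 1/1 ✓
(2,2)X 1/3 ✗
(2,3)X 4/4 ✓
(2,4)X 4/4 ✓
(2,5)X 1/3 ✗
(3,0)O 2/2 ✓
(3,1)O 2/3 ✓
(3,2)O 1/4 ✗
(3,3)X 2/4 ✗
(3,4)X 2/4 ✗
(3,5)O 1/4 ✗
(3,6)O 1/1 ✓
(4,1)X 1/2 ✗
(4,2)X 1/4 ✗
(4,3)O 1/4 ✗
(4,4)O 1/4 ✗
(4,5)X 1/3 ✗
(5,2)O 0/2 ✗
(5,3)X 1/3 ✗
(5,4)X 2/3 ✓
(5,5)X 3/3 ✓
(5,6)X 1/1 ✓
Unsatisfied: (0,2), (0,4), (0,5), (1,1), (1,2), (1,4), (1,5), (2,2), (2,5), (3,2), (3,3), (3,4), (3,5), (4,1), (4,2), (4,3), (4,4), (4,5), (5,2), (5,3) — 20 in total.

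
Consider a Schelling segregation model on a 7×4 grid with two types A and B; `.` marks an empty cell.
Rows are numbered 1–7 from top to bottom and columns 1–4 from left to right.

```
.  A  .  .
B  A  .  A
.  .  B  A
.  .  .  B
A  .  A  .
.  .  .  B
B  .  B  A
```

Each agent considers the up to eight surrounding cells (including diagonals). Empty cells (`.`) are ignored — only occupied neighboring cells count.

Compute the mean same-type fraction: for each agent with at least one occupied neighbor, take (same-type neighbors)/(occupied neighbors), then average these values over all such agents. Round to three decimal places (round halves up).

(1,2)A 1/2
(2,1)B 0/2
(2,2)A 1/3
(2,4)A 1/2
(3,3)B 1/4
(3,4)A 1/3
(4,4)B 1/3
(5,1)A — no occupied neighbors
(5,3)A 0/2
(6,4)B 1/3
(7,1)B — no occupied neighbors
(7,3)B 1/2
(7,4)A 0/2
Sum over 11 agents: 1/2 + 0/2 + 1/3 + 1/2 + 1/4 + 1/3 + 1/3 + 0/2 + 1/3 + 1/2 + 0/2 = 37/12; mean = 37/12 ÷ 11 = 37/132 = 0.280303… → 0.280.

0.280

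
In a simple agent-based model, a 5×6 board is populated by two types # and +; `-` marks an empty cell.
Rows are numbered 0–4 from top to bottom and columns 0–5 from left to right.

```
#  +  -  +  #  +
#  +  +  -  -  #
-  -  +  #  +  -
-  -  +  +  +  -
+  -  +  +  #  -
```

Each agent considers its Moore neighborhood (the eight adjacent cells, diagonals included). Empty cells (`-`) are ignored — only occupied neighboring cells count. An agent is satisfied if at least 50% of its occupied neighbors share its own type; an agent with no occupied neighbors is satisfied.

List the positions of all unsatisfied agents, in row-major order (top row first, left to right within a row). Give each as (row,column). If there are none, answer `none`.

(0,0), (0,4), (0,5), (1,0), (1,5), (2,3), (4,4)

(0,0)# 1/3 ✗
(0,1)+ 2/4 ✓
(0,3)+ 1/2 ✓
(0,4)# 1/3 ✗
(0,5)+ 0/2 ✗
(1,0)# 1/3 ✗
(1,1)+ 3/5 ✓
(1,2)+ 4/5 ✓
(1,5)# 1/3 ✗
(2,2)+ 4/5 ✓
(2,3)# 0/6 ✗
(2,4)+ 2/4 ✓
(3,2)+ 4/5 ✓
(3,3)+ 6/8 ✓
(3,4)+ 3/5 ✓
(4,0)+ 0/0 ✓
(4,2)+ 3/3 ✓
(4,3)+ 4/5 ✓
(4,4)# 0/3 ✗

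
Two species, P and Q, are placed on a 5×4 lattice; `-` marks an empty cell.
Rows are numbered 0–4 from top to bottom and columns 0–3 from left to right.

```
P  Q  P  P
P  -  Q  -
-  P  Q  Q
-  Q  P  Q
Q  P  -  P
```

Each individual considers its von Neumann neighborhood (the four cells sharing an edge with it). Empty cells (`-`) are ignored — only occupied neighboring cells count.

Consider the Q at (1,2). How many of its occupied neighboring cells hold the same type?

Occupied neighbors of (1,2): (0,2)=P, (2,2)=Q.
Same type (Q): 1 of 2.

1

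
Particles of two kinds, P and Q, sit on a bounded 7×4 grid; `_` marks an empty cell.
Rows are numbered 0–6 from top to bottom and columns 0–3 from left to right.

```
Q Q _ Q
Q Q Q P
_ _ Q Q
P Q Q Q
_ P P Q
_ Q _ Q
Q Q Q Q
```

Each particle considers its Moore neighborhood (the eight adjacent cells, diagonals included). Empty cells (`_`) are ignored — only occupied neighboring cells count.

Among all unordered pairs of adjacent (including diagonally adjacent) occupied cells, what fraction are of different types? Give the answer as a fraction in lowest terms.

14/47

Scan each occupied cell's neighbors to the right and below (and the two forward diagonals) so each pair is counted once.
From row 0: 1 unlike of 8 pairs (running 1/8).
From row 1: 3 unlike of 8 pairs (running 4/16).
From row 2: 0 unlike of 6 pairs (running 4/22).
From row 3: 6 unlike of 11 pairs (running 10/33).
From row 4: 4 unlike of 6 pairs (running 14/39).
From row 5: 0 unlike of 5 pairs (running 14/44).
From row 6: 0 unlike of 3 pairs (running 14/47).
Total adjacent occupied pairs: 47; unlike-type pairs: 14.
14/47 is already in lowest terms.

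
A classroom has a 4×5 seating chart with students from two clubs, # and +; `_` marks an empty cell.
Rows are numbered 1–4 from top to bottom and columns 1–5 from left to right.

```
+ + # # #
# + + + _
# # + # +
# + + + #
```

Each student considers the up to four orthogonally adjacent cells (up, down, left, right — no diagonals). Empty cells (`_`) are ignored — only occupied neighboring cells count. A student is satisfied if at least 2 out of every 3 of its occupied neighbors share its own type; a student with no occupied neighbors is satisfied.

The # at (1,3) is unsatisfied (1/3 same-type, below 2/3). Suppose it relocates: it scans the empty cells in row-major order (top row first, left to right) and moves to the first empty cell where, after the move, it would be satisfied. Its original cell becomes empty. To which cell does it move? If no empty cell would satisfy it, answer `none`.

Vacating (1,3). Empty cells in order:
  (2,5): 1/3 same-type → still unsatisfied.

none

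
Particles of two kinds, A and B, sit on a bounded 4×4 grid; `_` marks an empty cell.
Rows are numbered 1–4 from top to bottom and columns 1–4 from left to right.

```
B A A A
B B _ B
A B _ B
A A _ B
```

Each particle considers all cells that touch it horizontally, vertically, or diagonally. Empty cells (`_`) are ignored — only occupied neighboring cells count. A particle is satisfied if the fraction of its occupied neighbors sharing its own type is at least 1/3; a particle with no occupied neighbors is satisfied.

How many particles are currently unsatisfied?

Row 1: (1,1)B 2/3 ok · (1,2)A 1/4 unhappy · (1,3)A 2/4 ok · (1,4)A 1/2 ok
Row 2: (2,1)B 3/5 ok · (2,2)B 3/6 ok · (2,4)B 1/3 ok
Row 3: (3,1)A 2/5 ok · (3,2)B 2/5 ok · (3,4)B 2/2 ok
Row 4: (4,1)A 2/3 ok · (4,2)A 2/3 ok · (4,4)B 1/1 ok
Unsatisfied: (1,2) — 1 in total.

1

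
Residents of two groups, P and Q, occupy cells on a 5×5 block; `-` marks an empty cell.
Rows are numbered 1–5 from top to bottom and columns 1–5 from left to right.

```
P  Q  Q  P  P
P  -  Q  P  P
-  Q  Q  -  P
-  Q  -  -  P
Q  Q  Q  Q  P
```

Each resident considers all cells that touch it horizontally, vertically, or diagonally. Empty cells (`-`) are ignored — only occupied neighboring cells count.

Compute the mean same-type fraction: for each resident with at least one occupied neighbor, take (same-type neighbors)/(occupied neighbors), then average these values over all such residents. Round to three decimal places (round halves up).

0.720

Row 1: (1,1)P 1/2 · (1,2)Q 2/4 · (1,3)Q 2/4 · (1,4)P 3/5 · (1,5)P 3/3
Row 2: (2,1)P 1/3 · (2,3)Q 4/6 · (2,4)P 4/7 · (2,5)P 4/4
Row 3: (3,2)Q 3/4 · (3,3)Q 3/4 · (3,5)P 3/3
Row 4: (4,2)Q 5/5 · (4,5)P 2/3
Row 5: (5,1)Q 2/2 · (5,2)Q 3/3 · (5,3)Q 3/3 · (5,4)Q 1/3 · (5,5)P 1/2
Sum over 19 residents: 1/2 + 2/4 + 2/4 + 3/5 + 3/3 + 1/3 + 4/6 + 4/7 + 4/4 + 3/4 + 3/4 + 3/3 + 5/5 + 2/3 + 2/2 + 3/3 + 3/3 + 1/3 + 1/2 = 957/70; mean = 957/70 ÷ 19 = 957/1330 = 0.719548… → 0.720.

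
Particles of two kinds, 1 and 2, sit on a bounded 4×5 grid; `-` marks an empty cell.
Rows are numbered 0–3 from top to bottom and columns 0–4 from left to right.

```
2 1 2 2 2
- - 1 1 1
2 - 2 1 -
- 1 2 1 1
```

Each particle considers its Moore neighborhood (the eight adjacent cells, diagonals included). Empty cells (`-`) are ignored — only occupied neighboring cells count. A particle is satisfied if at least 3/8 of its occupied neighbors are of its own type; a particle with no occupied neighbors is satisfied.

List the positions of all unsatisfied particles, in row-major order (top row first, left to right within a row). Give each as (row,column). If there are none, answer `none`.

(0,0)2 0/1 unhappy
(0,1)1 1/3 unhappy
(0,2)2 1/4 unhappy
(0,3)2 2/5 ok
(0,4)2 1/3 unhappy
(1,2)1 3/6 ok
(1,3)1 3/7 ok
(1,4)1 2/4 ok
(2,0)2 0/1 unhappy
(2,2)2 1/6 unhappy
(2,3)1 5/7 ok
(3,1)1 0/3 unhappy
(3,2)2 1/4 unhappy
(3,3)1 2/4 ok
(3,4)1 2/2 ok

(0,0), (0,1), (0,2), (0,4), (2,0), (2,2), (3,1), (3,2)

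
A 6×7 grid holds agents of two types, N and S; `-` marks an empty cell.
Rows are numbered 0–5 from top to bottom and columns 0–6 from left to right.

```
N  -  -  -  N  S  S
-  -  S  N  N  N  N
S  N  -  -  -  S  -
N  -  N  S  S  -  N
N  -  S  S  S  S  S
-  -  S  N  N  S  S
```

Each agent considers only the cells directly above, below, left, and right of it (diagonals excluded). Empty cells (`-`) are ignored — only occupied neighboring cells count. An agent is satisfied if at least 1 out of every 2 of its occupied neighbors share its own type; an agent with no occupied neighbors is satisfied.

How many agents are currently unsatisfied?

Row 0: (0,0)N 0/0 ✓ · (0,4)N 1/2 ✓ · (0,5)S 1/3 ✗ · (0,6)S 1/2 ✓
Row 1: (1,2)S 0/1 ✗ · (1,3)N 1/2 ✓ · (1,4)N 3/3 ✓ · (1,5)N 2/4 ✓ · (1,6)N 1/2 ✓
Row 2: (2,0)S 0/2 ✗ · (2,1)N 0/1 ✗ · (2,5)S 0/1 ✗
Row 3: (3,0)N 1/2 ✓ · (3,2)N 0/2 ✗ · (3,3)S 2/3 ✓ · (3,4)S 2/2 ✓ · (3,6)N 0/1 ✗
Row 4: (4,0)N 1/1 ✓ · (4,2)S 2/3 ✓ · (4,3)S 3/4 ✓ · (4,4)S 3/4 ✓ · (4,5)S 3/3 ✓ · (4,6)S 2/3 ✓
Row 5: (5,2)S 1/2 ✓ · (5,3)N 1/3 ✗ · (5,4)N 1/3 ✗ · (5,5)S 2/3 ✓ · (5,6)S 2/2 ✓
Unsatisfied: (0,5), (1,2), (2,0), (2,1), (2,5), (3,2), (3,6), (5,3), (5,4) — 9 in total.

9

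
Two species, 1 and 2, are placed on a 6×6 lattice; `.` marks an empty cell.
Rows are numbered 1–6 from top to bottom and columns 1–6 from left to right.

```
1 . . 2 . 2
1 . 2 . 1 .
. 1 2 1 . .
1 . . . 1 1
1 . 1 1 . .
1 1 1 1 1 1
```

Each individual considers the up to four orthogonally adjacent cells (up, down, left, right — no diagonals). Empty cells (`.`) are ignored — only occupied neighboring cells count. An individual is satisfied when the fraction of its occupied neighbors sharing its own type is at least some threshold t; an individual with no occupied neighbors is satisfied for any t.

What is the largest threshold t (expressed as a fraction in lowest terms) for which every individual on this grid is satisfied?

0/1

(1,1)1 1/1
(1,4)2 — no occupied neighbors
(1,6)2 — no occupied neighbors
(2,1)1 1/1
(2,3)2 1/1
(2,5)1 — no occupied neighbors
(3,2)1 0/1
(3,3)2 1/3
(3,4)1 0/1
(4,1)1 1/1
(4,5)1 1/1
(4,6)1 1/1
(5,1)1 2/2
(5,3)1 2/2
(5,4)1 2/2
(6,1)1 2/2
(6,2)1 2/2
(6,3)1 3/3
(6,4)1 3/3
(6,5)1 2/2
(6,6)1 1/1
The smallest same-type fraction is 0/1 at (3,2), which reduces to 0/1. Any threshold above that leaves this individual unsatisfied.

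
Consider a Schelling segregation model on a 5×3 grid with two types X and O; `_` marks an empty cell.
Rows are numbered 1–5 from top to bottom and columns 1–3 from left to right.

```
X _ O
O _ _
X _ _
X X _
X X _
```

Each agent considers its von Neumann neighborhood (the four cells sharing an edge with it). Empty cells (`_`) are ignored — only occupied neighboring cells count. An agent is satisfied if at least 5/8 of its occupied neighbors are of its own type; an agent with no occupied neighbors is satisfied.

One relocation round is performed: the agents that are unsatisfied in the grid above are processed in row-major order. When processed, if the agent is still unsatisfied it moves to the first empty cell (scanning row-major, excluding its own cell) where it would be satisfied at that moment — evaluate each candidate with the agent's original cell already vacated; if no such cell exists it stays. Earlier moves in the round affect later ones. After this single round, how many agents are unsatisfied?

0

Initially unsatisfied (in order): (1,1), (2,1), (3,1).
  (1,1) → (3,2).
  (2,1) → (1,1).
  (3,1): now satisfied by earlier moves; stays.
Resulting grid:
O _ O
_ _ _
X X _
X X _
X X _
All satisfied now.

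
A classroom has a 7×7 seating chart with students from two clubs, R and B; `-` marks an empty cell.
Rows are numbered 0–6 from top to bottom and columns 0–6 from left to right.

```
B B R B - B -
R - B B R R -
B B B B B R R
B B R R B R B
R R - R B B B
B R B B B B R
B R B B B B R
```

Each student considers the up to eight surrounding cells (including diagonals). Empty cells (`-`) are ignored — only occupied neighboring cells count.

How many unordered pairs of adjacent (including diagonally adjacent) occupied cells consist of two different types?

60

Scan each occupied cell's neighbors to the right and below (and the two forward diagonals) so each pair is counted once.
Row 0: B(0,0)–B(0,1)= B(0,0)–R(1,0)≠ B(0,1)–R(0,2)≠ B(0,1)–B(1,2)= B(0,1)–R(1,0)≠ R(0,2)–B(0,3)≠ R(0,2)–B(1,2)≠ R(0,2)–B(1,3)≠ B(0,3)–B(1,3)= B(0,3)–R(1,4)≠ B(0,3)–B(1,2)= B(0,5)–R(1,5)≠ B(0,5)–R(1,4)≠  → 9/13 unlike.
Row 1: R(1,0)–B(2,0)≠ R(1,0)–B(2,1)≠ B(1,2)–B(1,3)= B(1,2)–B(2,2)= B(1,2)–B(2,3)= B(1,2)–B(2,1)= B(1,3)–R(1,4)≠ B(1,3)–B(2,3)= B(1,3)–B(2,4)= B(1,3)–B(2,2)= R(1,4)–R(1,5)= R(1,4)–B(2,4)≠ R(1,4)–R(2,5)= R(1,4)–B(2,3)≠ R(1,5)–R(2,5)= R(1,5)–R(2,6)= R(1,5)–B(2,4)≠  → 6/17 unlike.
Row 2: B(2,0)–B(2,1)= B(2,0)–B(3,0)= B(2,0)–B(3,1)= B(2,1)–B(2,2)= B(2,1)–B(3,1)= B(2,1)–R(3,2)≠ B(2,1)–B(3,0)= B(2,2)–B(2,3)= B(2,2)–R(3,2)≠ B(2,2)–R(3,3)≠ B(2,2)–B(3,1)= B(2,3)–B(2,4)= B(2,3)–R(3,3)≠ B(2,3)–B(3,4)= B(2,3)–R(3,2)≠ B(2,4)–R(2,5)≠ B(2,4)–B(3,4)= B(2,4)–R(3,5)≠ B(2,4)–R(3,3)≠ R(2,5)–R(2,6)= R(2,5)–R(3,5)= R(2,5)–B(3,6)≠ R(2,5)–B(3,4)≠ R(2,6)–B(3,6)≠ R(2,6)–R(3,5)=  → 11/25 unlike.
Row 3: B(3,0)–B(3,1)= B(3,0)–R(4,0)≠ B(3,0)–R(4,1)≠ B(3,1)–R(3,2)≠ B(3,1)–R(4,1)≠ B(3,1)–R(4,0)≠ R(3,2)–R(3,3)= R(3,2)–R(4,3)= R(3,2)–R(4,1)= R(3,3)–B(3,4)≠ R(3,3)–R(4,3)= R(3,3)–B(4,4)≠ B(3,4)–R(3,5)≠ B(3,4)–B(4,4)= B(3,4)–B(4,5)= B(3,4)–R(4,3)≠ R(3,5)–B(3,6)≠ R(3,5)–B(4,5)≠ R(3,5)–B(4,6)≠ R(3,5)–B(4,4)≠ B(3,6)–B(4,6)= B(3,6)–B(4,5)=  → 13/22 unlike.
Row 4: R(4,0)–R(4,1)= R(4,0)–B(5,0)≠ R(4,0)–R(5,1)= R(4,1)–R(5,1)= R(4,1)–B(5,2)≠ R(4,1)–B(5,0)≠ R(4,3)–B(4,4)≠ R(4,3)–B(5,3)≠ R(4,3)–B(5,4)≠ R(4,3)–B(5,2)≠ B(4,4)–B(4,5)= B(4,4)–B(5,4)= B(4,4)–B(5,5)= B(4,4)–B(5,3)= B(4,5)–B(4,6)= B(4,5)–B(5,5)= B(4,5)–R(5,6)≠ B(4,5)–B(5,4)= B(4,6)–R(5,6)≠ B(4,6)–B(5,5)=  → 9/20 unlike.
Row 5: B(5,0)–R(5,1)≠ B(5,0)–B(6,0)= B(5,0)–R(6,1)≠ R(5,1)–B(5,2)≠ R(5,1)–R(6,1)= R(5,1)–B(6,2)≠ R(5,1)–B(6,0)≠ B(5,2)–B(5,3)= B(5,2)–B(6,2)= B(5,2)–B(6,3)= B(5,2)–R(6,1)≠ B(5,3)–B(5,4)= B(5,3)–B(6,3)= B(5,3)–B(6,4)= B(5,3)–B(6,2)= B(5,4)–B(5,5)= B(5,4)–B(6,4)= B(5,4)–B(6,5)= B(5,4)–B(6,3)= B(5,5)–R(5,6)≠ B(5,5)–B(6,5)= B(5,5)–R(6,6)≠ B(5,5)–B(6,4)= R(5,6)–R(6,6)= R(5,6)–B(6,5)≠  → 9/25 unlike.
Row 6: B(6,0)–R(6,1)≠ R(6,1)–B(6,2)≠ B(6,2)–B(6,3)= B(6,3)–B(6,4)= B(6,4)–B(6,5)= B(6,5)–R(6,6)≠  → 3/6 unlike.
Total adjacent occupied pairs: 128; unlike-type pairs: 60.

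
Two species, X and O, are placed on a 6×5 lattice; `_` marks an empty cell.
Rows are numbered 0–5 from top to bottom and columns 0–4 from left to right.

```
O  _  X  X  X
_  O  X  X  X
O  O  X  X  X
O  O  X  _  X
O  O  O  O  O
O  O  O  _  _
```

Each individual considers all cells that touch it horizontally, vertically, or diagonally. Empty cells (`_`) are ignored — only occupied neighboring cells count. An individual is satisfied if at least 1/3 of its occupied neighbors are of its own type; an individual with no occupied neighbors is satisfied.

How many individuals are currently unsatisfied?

1

Row 0: (0,0)O 1/1 ok · (0,2)X 3/4 ok · (0,3)X 5/5 ok · (0,4)X 3/3 ok
Row 1: (1,1)O 3/6 ok · (1,2)X 5/7 ok · (1,3)X 8/8 ok · (1,4)X 5/5 ok
Row 2: (2,0)O 4/4 ok · (2,1)O 4/7 ok · (2,2)X 4/7 ok · (2,3)X 7/7 ok · (2,4)X 4/4 ok
Row 3: (3,0)O 5/5 ok · (3,1)O 6/8 ok · (3,2)X 2/7 unhappy · (3,4)X 2/4 ok
Row 4: (4,0)O 5/5 ok · (4,1)O 7/8 ok · (4,2)O 5/6 ok · (4,3)O 3/5 ok · (4,4)O 1/2 ok
Row 5: (5,0)O 3/3 ok · (5,1)O 5/5 ok · (5,2)O 4/4 ok
Unsatisfied: (3,2) — 1 in total.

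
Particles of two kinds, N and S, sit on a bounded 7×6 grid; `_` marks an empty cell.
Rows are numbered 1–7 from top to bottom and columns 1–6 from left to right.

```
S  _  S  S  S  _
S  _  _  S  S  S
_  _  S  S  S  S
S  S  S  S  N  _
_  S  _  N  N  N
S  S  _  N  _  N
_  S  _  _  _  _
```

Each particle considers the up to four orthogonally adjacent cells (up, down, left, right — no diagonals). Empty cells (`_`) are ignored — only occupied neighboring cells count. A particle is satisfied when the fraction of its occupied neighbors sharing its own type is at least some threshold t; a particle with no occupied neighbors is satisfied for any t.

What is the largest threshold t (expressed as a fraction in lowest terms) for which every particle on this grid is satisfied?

1/3

(1,1)S 1/1
(1,3)S 1/1
(1,4)S 3/3
(1,5)S 2/2
(2,1)S 1/1
(2,4)S 3/3
(2,5)S 4/4
(2,6)S 2/2
(3,3)S 2/2
(3,4)S 4/4
(3,5)S 3/4
(3,6)S 2/2
(4,1)S 1/1
(4,2)S 3/3
(4,3)S 3/3
(4,4)S 2/4
(4,5)N 1/3
(5,2)S 2/2
(5,4)N 2/3
(5,5)N 3/3
(5,6)N 2/2
(6,1)S 1/1
(6,2)S 3/3
(6,4)N 1/1
(6,6)N 1/1
(7,2)S 1/1
The smallest same-type fraction is 1/3 at (4,5), which reduces to 1/3. Any threshold above that leaves this particle unsatisfied.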